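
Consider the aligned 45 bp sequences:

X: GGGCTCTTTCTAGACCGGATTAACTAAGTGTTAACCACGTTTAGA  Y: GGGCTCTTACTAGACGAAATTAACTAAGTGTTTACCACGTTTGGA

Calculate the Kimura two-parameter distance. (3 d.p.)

0.147

Of 45 sites, 3 differences are transitions and 3 are transversions, so P = 3/45 ≈ 0.066667 and Q = 3/45 ≈ 0.066667.
Under the Kimura two-parameter model, d = −½ ln(1 − 2P − Q) − ¼ ln(1 − 2Q).
1 − 2P − Q = 0.799999, giving −½ ln(0.799999) = 0.111572.
1 − 2Q = 0.866666, giving −¼ ln(0.866666) = 0.035775.
d = 0.111572 + 0.035775 = 0.147347.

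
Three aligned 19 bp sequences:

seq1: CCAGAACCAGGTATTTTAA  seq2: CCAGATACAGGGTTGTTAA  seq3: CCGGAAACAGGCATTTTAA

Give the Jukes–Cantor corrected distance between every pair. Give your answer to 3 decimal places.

d(seq1,seq2) = 0.324, d(seq1,seq3) = 0.177, d(seq2,seq3) = 0.324

seq1–seq2: 5/19 sites differ → p ≈ 0.263158, d = −0.75 ln(1 − 0.350877) = 0.324100 ≈ 0.324.
seq1–seq3: 3/19 sites differ → p ≈ 0.157895, d = −0.75 ln(1 − 0.210527) = 0.177292 ≈ 0.177.
seq2–seq3: 5/19 sites differ → p ≈ 0.263158, d = −0.75 ln(1 − 0.350877) = 0.324100 ≈ 0.324.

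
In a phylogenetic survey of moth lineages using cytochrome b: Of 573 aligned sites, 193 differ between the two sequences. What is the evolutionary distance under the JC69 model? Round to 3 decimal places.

0.447

p = 193/573 ≈ 0.336824.
d = −(3/4) ln(1 − 4p/3) = −0.75 ln(1 − 0.449099) = −0.75 ln(0.550901)
  = −0.75 × (-0.596200) = 0.447150 substitutions/site.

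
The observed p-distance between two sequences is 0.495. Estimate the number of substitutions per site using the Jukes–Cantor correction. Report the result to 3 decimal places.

d = −(3/4) ln(1 − 4p/3) = −0.75 ln(1 − 0.66) = −0.75 ln(0.34)
  = −0.75 × (-1.078810) = 0.809108 substitutions/site.

0.809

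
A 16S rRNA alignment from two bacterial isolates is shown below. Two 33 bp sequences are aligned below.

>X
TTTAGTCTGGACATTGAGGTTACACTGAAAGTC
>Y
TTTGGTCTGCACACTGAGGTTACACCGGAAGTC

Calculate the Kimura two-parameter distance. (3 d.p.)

Of 33 sites, 4 differences are transitions and 1 are transversions, so P = 4/33 ≈ 0.121212 and Q = 1/33 ≈ 0.030303.
Under the Kimura two-parameter model, d = −½ ln(1 − 2P − Q) − ¼ ln(1 − 2Q).
1 − 2P − Q = 0.727273, giving −½ ln(0.727273) = 0.159227.
1 − 2Q = 0.939394, giving −¼ ln(0.939394) = 0.015630.
d = 0.159227 + 0.015630 = 0.174857.

0.175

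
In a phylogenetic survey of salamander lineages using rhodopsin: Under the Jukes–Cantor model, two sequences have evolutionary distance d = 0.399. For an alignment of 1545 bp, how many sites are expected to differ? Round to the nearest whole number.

Invert JC69: p = (3/4)(1 − e^(−4d/3)) = 0.75 × (1 − e^(-0.532)) = 0.75 × (1 − 0.587429) = 0.309428.
Expected differing sites = pL ≈ 0.309428 × 1545 = 478.06626 ≈ 478.

478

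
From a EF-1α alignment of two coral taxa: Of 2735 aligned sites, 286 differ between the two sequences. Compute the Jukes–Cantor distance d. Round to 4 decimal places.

0.1126

p = 286/2735 ≈ 0.10457.
d = −(3/4) ln(1 − 4p/3) = −0.75 ln(1 − 0.139427) = −0.75 ln(0.860573)
  = −0.75 × (-0.150157) = 0.112618 substitutions/site.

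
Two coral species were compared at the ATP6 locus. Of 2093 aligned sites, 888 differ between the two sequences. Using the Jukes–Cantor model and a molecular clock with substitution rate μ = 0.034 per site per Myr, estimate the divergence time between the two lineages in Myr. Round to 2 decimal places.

p = 888/2093 ≈ 0.424271.
d = −(3/4) ln(1 − 4p/3) = −0.75 ln(1 − 0.565695) = −0.75 ln(0.434305)
  = −0.75 × (-0.834008) = 0.625506 substitutions/site.
Under a molecular clock d = 2μt, so t = d/(2μ) = 0.625506 / (2 × 0.034) = 9.20 Myr.

9.20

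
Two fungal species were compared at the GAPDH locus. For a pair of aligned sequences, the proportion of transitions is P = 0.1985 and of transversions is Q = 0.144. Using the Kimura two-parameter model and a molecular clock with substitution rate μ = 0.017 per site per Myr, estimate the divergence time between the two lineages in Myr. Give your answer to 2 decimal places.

Under the Kimura two-parameter model, d = −½ ln(1 − 2P − Q) − ¼ ln(1 − 2Q).
1 − 2P − Q = 0.459, giving −½ ln(0.459) = 0.389353.
1 − 2Q = 0.712, giving −¼ ln(0.712) = 0.084919.
d = 0.389353 + 0.084919 = 0.474272.
Under a molecular clock d = 2μt, so t = d/(2μ) = 0.474272 / (2 × 0.017) = 13.95 Myr.

13.95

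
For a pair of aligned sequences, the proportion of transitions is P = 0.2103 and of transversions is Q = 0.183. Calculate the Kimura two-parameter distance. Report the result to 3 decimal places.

Under the Kimura two-parameter model, d = −½ ln(1 − 2P − Q) − ¼ ln(1 − 2Q).
1 − 2P − Q = 0.3964, giving −½ ln(0.3964) = 0.462666.
1 − 2Q = 0.634, giving −¼ ln(0.634) = 0.113927.
d = 0.462666 + 0.113927 = 0.576593.

0.577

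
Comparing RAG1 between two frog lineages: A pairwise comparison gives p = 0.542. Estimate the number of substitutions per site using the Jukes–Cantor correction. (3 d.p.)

d = −(3/4) ln(1 − 4p/3) = −0.75 ln(1 − 0.722667) = −0.75 ln(0.277333)
  = −0.75 × (-1.282536) = 0.961902 substitutions/site.

0.962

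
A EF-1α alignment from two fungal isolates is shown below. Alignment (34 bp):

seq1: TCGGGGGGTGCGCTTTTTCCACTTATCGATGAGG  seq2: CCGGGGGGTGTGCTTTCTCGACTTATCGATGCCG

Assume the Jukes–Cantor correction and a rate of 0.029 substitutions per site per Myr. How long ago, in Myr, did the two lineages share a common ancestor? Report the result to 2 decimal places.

The sequences differ at 6 of 34 sites (1, 11, 17, 20, 32, 33), so p = 6/34 ≈ 0.176471.
d = −(3/4) ln(1 − 4p/3) = −0.75 ln(1 − 0.235295) = −0.75 ln(0.764705)
  = −0.75 × (-0.268265) = 0.201199 substitutions/site.
Under a molecular clock d = 2μt, so t = d/(2μ) = 0.201199 / (2 × 0.029) = 3.47 Myr.

3.47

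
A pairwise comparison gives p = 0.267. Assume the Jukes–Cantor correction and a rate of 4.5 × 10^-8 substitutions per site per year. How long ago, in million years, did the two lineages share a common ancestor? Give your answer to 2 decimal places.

d = −(3/4) ln(1 − 4p/3) = −0.75 ln(1 − 0.356) = −0.75 ln(0.644)
  = −0.75 × (-0.440057) = 0.330043 substitutions/site.
Under a molecular clock d = 2μt, so t = d/(2μ) = 0.330043 / (2 × 4.5 × 10^-8) = 3.67 million years.

3.67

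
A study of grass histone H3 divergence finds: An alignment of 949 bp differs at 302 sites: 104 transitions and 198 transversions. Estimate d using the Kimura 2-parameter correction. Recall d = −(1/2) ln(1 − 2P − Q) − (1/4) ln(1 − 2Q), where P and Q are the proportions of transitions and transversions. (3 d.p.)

P = 104/949 ≈ 0.109589 and Q = 198/949 ≈ 0.208641.
Under the Kimura two-parameter model, d = −½ ln(1 − 2P − Q) − ¼ ln(1 − 2Q).
1 − 2P − Q = 0.572181, giving −½ ln(0.572181) = 0.279150.
1 − 2Q = 0.582718, giving −¼ ln(0.582718) = 0.135013.
d = 0.279150 + 0.135013 = 0.414163.

0.414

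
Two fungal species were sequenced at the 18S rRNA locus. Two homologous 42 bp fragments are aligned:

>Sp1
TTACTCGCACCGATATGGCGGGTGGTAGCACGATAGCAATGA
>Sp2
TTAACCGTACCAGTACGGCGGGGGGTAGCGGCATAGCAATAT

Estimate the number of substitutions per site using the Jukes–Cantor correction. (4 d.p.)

The sequences differ at 12 of 42 sites, so p = 12/42 ≈ 0.285714.
d = −(3/4) ln(1 − 4p/3) = −0.75 ln(1 − 0.380952) = −0.75 ln(0.619048)
  = −0.75 × (-0.479572) = 0.359679 substitutions/site.

0.3597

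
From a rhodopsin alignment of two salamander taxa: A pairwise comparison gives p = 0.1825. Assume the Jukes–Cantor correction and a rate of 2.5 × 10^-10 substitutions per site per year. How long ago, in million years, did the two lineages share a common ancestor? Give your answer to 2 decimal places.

d = −(3/4) ln(1 − 4p/3) = −0.75 ln(1 − 0.243333) = −0.75 ln(0.756667)
  = −0.75 × (-0.278832) = 0.209124 substitutions/site.
Under a molecular clock d = 2μt, so t = d/(2μ) = 0.209124 / (2 × 2.5 × 10^-10) = 418.25 million years.

418.25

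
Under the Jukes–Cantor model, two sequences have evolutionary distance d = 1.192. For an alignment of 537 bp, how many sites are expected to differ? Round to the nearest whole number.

321

Invert JC69: p = (3/4)(1 − e^(−4d/3)) = 0.75 × (1 − e^(-1.589333)) = 0.75 × (1 − 0.204062) = 0.596954.
Expected differing sites = pL ≈ 0.596954 × 537 = 320.564298 ≈ 321.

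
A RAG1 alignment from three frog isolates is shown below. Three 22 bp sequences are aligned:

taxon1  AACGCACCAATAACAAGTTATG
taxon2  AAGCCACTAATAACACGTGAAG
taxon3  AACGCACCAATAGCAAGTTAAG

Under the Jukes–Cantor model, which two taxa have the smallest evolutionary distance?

taxon1 and taxon3

taxon1–taxon2: 6/22 differ, p = 0.273, d = 0.339.
taxon1–taxon3: 2/22 differ, p = 0.091, d = 0.097.
taxon2–taxon3: 6/22 differ, p = 0.273, d = 0.339.
The smallest distance is between taxon1 and taxon3.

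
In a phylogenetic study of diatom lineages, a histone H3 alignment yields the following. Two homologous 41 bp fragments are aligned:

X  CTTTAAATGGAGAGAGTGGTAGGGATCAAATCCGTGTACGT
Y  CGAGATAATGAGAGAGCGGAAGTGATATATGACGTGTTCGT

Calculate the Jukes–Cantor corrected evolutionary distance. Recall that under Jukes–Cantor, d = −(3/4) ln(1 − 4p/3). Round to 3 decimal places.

The sequences differ at 15 of 41 sites, so p = 15/41 ≈ 0.365854.
d = −(3/4) ln(1 − 4p/3) = −0.75 ln(1 − 0.487805) = −0.75 ln(0.512195)
  = −0.75 × (-0.669050) = 0.501788 substitutions/site.

0.502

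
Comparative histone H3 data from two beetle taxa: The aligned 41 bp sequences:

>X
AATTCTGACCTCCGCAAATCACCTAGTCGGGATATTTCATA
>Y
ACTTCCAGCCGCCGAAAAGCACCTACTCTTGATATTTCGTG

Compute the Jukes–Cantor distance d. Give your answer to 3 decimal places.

0.371

The sequences differ at 12 of 41 sites, so p = 12/41 ≈ 0.292683.
d = −(3/4) ln(1 − 4p/3) = −0.75 ln(1 − 0.390244) = −0.75 ln(0.609756)
  = −0.75 × (-0.494696) = 0.371022 substitutions/site.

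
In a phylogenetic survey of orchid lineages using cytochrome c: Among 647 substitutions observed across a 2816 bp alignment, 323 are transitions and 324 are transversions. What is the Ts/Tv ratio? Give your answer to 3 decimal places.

0.997

R = 323/324 = 0.996913… ≈ 0.997 (to 3 d.p.).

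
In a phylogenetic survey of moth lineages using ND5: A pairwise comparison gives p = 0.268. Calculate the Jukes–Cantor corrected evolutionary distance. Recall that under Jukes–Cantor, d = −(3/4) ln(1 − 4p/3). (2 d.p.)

0.33

d = −(3/4) ln(1 − 4p/3) = −0.75 ln(1 − 0.357333) = −0.75 ln(0.642667)
  = −0.75 × (-0.442129) = 0.331597 substitutions/site.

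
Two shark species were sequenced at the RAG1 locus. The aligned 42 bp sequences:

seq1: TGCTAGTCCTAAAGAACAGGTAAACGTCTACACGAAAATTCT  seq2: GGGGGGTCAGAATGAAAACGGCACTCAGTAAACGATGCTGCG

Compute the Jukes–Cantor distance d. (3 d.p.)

0.899

The sequences differ at 22 of 42 sites, so p = 22/42 ≈ 0.52381.
d = −(3/4) ln(1 − 4p/3) = −0.75 ln(1 − 0.698413) = −0.75 ln(0.301587)
  = −0.75 × (-1.198697) = 0.899023 substitutions/site.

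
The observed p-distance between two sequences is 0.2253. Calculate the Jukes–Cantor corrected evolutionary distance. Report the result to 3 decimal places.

0.268

d = −(3/4) ln(1 − 4p/3) = −0.75 ln(1 − 0.3004) = −0.75 ln(0.6996)
  = −0.75 × (-0.357247) = 0.267935 substitutions/site.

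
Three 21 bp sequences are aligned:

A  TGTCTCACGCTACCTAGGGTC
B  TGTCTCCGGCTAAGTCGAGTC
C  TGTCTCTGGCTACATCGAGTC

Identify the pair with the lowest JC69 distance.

B and C

A–B: 6/21 differ, p = 0.286, d = 0.360.
A–C: 5/21 differ, p = 0.238, d = 0.286.
B–C: 3/21 differ, p = 0.143, d = 0.158.
The smallest distance is between B and C.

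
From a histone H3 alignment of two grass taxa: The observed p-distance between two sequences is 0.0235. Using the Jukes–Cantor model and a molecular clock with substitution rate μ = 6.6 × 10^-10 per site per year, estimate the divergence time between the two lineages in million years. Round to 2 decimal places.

d = −(3/4) ln(1 − 4p/3) = −0.75 ln(1 − 0.031333) = −0.75 ln(0.968667)
  = −0.75 × (-0.031834) = 0.023876 substitutions/site.
Under a molecular clock d = 2μt, so t = d/(2μ) = 0.023876 / (2 × 6.6 × 10^-10) = 18.09 million years.

18.09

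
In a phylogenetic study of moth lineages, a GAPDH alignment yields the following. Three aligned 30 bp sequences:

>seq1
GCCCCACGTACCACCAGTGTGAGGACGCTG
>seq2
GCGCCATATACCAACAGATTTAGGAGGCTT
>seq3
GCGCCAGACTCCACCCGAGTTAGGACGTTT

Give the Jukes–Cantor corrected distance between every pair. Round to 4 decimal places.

d(seq1,seq2) = 0.3831, d(seq1,seq3) = 0.4408, d(seq2,seq3) = 0.3295

seq1–seq2: 9/30 sites differ → p = 0.3, d = −0.75 ln(1 − 0.4) = 0.383119 ≈ 0.3831.
seq1–seq3: 10/30 sites differ → p ≈ 0.333333, d = −0.75 ln(1 − 0.444444) = 0.440839 ≈ 0.4408.
seq2–seq3: 8/30 sites differ → p ≈ 0.266667, d = −0.75 ln(1 − 0.355556) = 0.329526 ≈ 0.3295.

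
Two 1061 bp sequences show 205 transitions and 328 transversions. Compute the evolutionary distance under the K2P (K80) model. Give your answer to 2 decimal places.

0.84

P = 205/1061 ≈ 0.193214 and Q = 328/1061 ≈ 0.309142.
Under the Kimura two-parameter model, d = −½ ln(1 − 2P − Q) − ¼ ln(1 − 2Q).
1 − 2P − Q = 0.30443, giving −½ ln(0.30443) = 0.594657.
1 − 2Q = 0.381716, giving −¼ ln(0.381716) = 0.240770.
d = 0.594657 + 0.240770 = 0.835427.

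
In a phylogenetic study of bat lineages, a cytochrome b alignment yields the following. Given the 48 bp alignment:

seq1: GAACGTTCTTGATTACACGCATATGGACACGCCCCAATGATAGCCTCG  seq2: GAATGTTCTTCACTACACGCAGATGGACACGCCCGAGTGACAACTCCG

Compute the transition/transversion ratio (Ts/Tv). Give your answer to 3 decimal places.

Transitions are A↔G and C↔T; transversions are all other mismatches.
Transitions: 7. Transversions: 3.
R = 7/3 = 2.333333… ≈ 2.333 (to 3 d.p.).

2.333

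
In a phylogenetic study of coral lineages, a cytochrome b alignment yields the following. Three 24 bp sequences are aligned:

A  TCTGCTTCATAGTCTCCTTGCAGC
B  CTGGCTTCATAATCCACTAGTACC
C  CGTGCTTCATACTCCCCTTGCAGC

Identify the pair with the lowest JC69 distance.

A–B: 9/24 differ, p = 0.375, d = 0.520.
A–C: 4/24 differ, p = 0.167, d = 0.188.
B–C: 7/24 differ, p = 0.292, d = 0.369.
The smallest distance is between A and C.

A and C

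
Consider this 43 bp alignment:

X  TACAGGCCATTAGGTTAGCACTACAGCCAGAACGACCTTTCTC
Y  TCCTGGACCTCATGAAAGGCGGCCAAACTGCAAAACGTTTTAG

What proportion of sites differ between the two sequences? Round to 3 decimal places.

0.535

The sequences differ at 23 of 43 positions.
p = 23/43 = 0.534883… ≈ 0.535 (to 3 d.p.).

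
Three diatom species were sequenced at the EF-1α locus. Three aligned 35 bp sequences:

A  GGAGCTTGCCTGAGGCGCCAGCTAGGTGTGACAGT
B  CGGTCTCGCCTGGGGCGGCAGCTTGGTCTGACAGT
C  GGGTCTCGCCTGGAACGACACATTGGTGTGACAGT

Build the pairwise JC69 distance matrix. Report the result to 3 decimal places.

A–B: 8/35 sites differ → p ≈ 0.228571, d = −0.75 ln(1 − 0.304761) = 0.272625 ≈ 0.273.
A–C: 10/35 sites differ → p ≈ 0.285714, d = −0.75 ln(1 − 0.380952) = 0.359679 ≈ 0.360.
B–C: 7/35 sites differ → p = 0.2, d = −0.75 ln(1 − 0.266667) = 0.232617 ≈ 0.233.

d(A,B) = 0.273, d(A,C) = 0.360, d(B,C) = 0.233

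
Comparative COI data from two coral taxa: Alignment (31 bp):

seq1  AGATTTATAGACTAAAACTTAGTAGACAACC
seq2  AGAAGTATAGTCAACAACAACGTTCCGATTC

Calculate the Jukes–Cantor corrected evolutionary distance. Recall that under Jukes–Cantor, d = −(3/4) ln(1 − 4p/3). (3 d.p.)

The sequences differ at 14 of 31 sites, so p = 14/31 ≈ 0.451613.
d = −(3/4) ln(1 − 4p/3) = −0.75 ln(1 − 0.602151) = −0.75 ln(0.397849)
  = −0.75 × (-0.921683) = 0.691262 substitutions/site.

0.691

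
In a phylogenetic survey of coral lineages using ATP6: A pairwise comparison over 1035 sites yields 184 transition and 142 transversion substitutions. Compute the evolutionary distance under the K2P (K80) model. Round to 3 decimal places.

0.420

P = 184/1035 ≈ 0.177778 and Q = 142/1035 ≈ 0.137198.
Under the Kimura two-parameter model, d = −½ ln(1 − 2P − Q) − ¼ ln(1 − 2Q).
1 − 2P − Q = 0.507246, giving −½ ln(0.507246) = 0.339380.
1 − 2Q = 0.725604, giving −¼ ln(0.725604) = 0.080188.
d = 0.339380 + 0.080188 = 0.419568.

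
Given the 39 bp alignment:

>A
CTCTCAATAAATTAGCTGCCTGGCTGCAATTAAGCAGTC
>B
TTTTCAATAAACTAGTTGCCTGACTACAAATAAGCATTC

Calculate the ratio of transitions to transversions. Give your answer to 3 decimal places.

3.000

Transitions are A↔G and C↔T; transversions are all other mismatches.
Transitions: 6. Transversions: 2.
R = 6/2 = 3.000.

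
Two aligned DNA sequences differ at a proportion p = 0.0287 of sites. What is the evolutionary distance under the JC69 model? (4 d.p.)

0.0293

d = −(3/4) ln(1 − 4p/3) = −0.75 ln(1 − 0.038267) = −0.75 ln(0.961733)
  = −0.75 × (-0.039018) = 0.029264 substitutions/site.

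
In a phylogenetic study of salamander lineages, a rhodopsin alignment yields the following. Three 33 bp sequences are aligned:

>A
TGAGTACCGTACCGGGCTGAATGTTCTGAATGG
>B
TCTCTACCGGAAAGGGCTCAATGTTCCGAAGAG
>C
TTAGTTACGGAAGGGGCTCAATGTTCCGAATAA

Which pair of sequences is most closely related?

A–B: 10/33 differ, p = 0.303, d = 0.388.
A–C: 10/33 differ, p = 0.303, d = 0.388.
B–C: 8/33 differ, p = 0.242, d = 0.293.
The smallest distance is between B and C.

B and C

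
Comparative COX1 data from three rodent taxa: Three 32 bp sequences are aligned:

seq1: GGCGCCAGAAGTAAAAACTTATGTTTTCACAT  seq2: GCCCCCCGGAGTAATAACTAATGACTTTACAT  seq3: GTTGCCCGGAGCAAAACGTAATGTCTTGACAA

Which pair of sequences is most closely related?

seq1–seq2: 9/32 differ, p = 0.281, d = 0.353.
seq1–seq3: 11/32 differ, p = 0.344, d = 0.460.
seq2–seq3: 10/32 differ, p = 0.313, d = 0.404.
The smallest distance is between seq1 and seq2.

seq1 and seq2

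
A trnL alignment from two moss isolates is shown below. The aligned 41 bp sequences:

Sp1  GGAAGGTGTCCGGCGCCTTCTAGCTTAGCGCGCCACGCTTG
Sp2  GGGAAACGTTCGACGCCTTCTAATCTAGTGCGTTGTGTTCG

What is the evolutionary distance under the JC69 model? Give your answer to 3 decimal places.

0.551

The sequences differ at 16 of 41 sites, so p = 16/41 ≈ 0.390244.
d = −(3/4) ln(1 − 4p/3) = −0.75 ln(1 − 0.520325) = −0.75 ln(0.479675)
  = −0.75 × (-0.734646) = 0.550985 substitutions/site.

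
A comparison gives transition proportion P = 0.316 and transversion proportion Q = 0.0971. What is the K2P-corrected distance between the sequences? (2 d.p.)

0.71

Under the Kimura two-parameter model, d = −½ ln(1 − 2P − Q) − ¼ ln(1 − 2Q).
1 − 2P − Q = 0.2709, giving −½ ln(0.2709) = 0.653003.
1 − 2Q = 0.8058, giving −¼ ln(0.8058) = 0.053980.
d = 0.653003 + 0.053980 = 0.706983.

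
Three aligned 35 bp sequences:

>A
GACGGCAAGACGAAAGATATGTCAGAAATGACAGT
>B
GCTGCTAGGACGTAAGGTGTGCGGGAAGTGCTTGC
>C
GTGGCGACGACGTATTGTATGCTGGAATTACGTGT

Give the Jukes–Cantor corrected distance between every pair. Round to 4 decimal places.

d(A,B) = 0.7053, d(A,C) = 0.7823, d(B,C) = 0.4582

A–B: 16/35 sites differ → p ≈ 0.457143, d = −0.75 ln(1 − 0.609524) = 0.705292 ≈ 0.7053.
A–C: 17/35 sites differ → p ≈ 0.485714, d = −0.75 ln(1 − 0.647619) = 0.782282 ≈ 0.7823.
B–C: 12/35 sites differ → p ≈ 0.342857, d = −0.75 ln(1 − 0.457143) = 0.458182 ≈ 0.4582.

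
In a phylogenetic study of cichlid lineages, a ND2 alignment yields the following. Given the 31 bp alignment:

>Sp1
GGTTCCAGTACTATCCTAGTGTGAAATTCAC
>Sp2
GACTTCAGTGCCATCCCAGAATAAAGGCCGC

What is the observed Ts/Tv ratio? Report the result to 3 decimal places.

5.500

Transitions are A↔G and C↔T; transversions are all other mismatches.
Transitions: 11. Transversions: 2.
R = 11/2 = 5.500.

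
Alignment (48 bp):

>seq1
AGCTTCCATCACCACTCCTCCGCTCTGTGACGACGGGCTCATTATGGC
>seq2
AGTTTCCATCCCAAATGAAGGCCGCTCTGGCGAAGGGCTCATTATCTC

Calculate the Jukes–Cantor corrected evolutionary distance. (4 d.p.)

0.4408

The sequences differ at 16 of 48 sites, so p = 16/48 ≈ 0.333333.
d = −(3/4) ln(1 − 4p/3) = −0.75 ln(1 − 0.444444) = −0.75 ln(0.555556)
  = −0.75 × (-0.587786) = 0.440840 substitutions/site.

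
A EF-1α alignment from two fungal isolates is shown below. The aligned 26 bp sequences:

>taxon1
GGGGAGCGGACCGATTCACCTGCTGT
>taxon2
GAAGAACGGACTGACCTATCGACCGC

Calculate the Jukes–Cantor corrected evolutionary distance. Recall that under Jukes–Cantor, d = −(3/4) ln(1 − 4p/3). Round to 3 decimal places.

The sequences differ at 12 of 26 sites, so p = 12/26 ≈ 0.461538.
d = −(3/4) ln(1 − 4p/3) = −0.75 ln(1 − 0.615384) = −0.75 ln(0.384616)
  = −0.75 × (-0.955510) = 0.716633 substitutions/site.

0.717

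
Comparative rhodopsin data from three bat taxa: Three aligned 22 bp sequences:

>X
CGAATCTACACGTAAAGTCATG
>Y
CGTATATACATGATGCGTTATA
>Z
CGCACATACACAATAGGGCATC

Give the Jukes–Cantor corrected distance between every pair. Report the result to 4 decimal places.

X–Y: 9/22 sites differ → p ≈ 0.409091, d = −0.75 ln(1 − 0.545455) = 0.591344 ≈ 0.5913.
X–Z: 9/22 sites differ → p ≈ 0.409091, d = −0.75 ln(1 − 0.545455) = 0.591344 ≈ 0.5913.
Y–Z: 9/22 sites differ → p ≈ 0.409091, d = −0.75 ln(1 − 0.545455) = 0.591344 ≈ 0.5913.

d(X,Y) = 0.5913, d(X,Z) = 0.5913, d(Y,Z) = 0.5913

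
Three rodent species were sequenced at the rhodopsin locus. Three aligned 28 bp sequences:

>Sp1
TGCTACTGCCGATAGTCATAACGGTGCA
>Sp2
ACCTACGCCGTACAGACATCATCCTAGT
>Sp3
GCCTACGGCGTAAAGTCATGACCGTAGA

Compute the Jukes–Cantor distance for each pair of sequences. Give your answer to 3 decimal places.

Sp1–Sp2: 15/28 sites differ → p ≈ 0.535714, d = −0.75 ln(1 − 0.714285) = 0.939570 ≈ 0.940.
Sp1–Sp3: 10/28 sites differ → p ≈ 0.357143, d = −0.75 ln(1 − 0.476191) = 0.484971 ≈ 0.485.
Sp2–Sp3: 8/28 sites differ → p ≈ 0.285714, d = −0.75 ln(1 − 0.380952) = 0.359679 ≈ 0.360.

d(Sp1,Sp2) = 0.940, d(Sp1,Sp3) = 0.485, d(Sp2,Sp3) = 0.360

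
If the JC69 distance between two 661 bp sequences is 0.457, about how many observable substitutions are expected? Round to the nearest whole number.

226

Invert JC69: p = (3/4)(1 − e^(−4d/3)) = 0.75 × (1 − e^(-0.609333)) = 0.75 × (1 − 0.543713) = 0.342215.
Expected differing sites = pL ≈ 0.342215 × 661 = 226.204115 ≈ 226.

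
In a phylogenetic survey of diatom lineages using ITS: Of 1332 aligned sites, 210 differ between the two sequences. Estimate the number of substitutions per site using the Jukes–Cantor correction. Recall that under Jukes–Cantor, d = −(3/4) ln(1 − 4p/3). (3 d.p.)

0.177

p = 210/1332 ≈ 0.157658.
d = −(3/4) ln(1 − 4p/3) = −0.75 ln(1 − 0.210211) = −0.75 ln(0.789789)
  = −0.75 × (-0.235989) = 0.176992 substitutions/site.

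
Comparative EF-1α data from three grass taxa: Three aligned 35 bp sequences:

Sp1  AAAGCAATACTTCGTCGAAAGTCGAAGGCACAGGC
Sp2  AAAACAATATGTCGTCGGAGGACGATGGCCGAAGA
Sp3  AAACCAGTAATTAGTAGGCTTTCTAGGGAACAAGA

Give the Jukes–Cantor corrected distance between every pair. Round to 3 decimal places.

Sp1–Sp2: 11/35 sites differ → p ≈ 0.314286, d = −0.75 ln(1 − 0.419048) = 0.407315 ≈ 0.407.
Sp1–Sp3: 14/35 sites differ → p = 0.4, d = −0.75 ln(1 − 0.533333) = 0.571605 ≈ 0.572.
Sp2–Sp3: 15/35 sites differ → p ≈ 0.428571, d = −0.75 ln(1 − 0.571428) = 0.635472 ≈ 0.635.

d(Sp1,Sp2) = 0.407, d(Sp1,Sp3) = 0.572, d(Sp2,Sp3) = 0.635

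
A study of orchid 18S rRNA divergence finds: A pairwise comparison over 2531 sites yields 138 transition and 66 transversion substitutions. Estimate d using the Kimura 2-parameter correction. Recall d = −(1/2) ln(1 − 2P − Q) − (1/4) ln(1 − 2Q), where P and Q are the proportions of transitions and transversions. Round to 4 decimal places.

P = 138/2531 ≈ 0.054524 and Q = 66/2531 ≈ 0.026077.
Under the Kimura two-parameter model, d = −½ ln(1 − 2P − Q) − ¼ ln(1 − 2Q).
1 − 2P − Q = 0.864875, giving −½ ln(0.864875) = 0.072585.
1 − 2Q = 0.947846, giving −¼ ln(0.947846) = 0.013391.
d = 0.072585 + 0.013391 = 0.085976.

0.0860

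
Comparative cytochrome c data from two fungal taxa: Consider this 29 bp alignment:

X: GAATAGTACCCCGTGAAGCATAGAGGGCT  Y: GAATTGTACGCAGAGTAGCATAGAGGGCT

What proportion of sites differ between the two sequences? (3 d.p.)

The sequences differ at 5 of 29 positions (sites 5, 10, 12, 14, 16).
p = 5/29 = 0.172413… ≈ 0.172 (to 3 d.p.).

0.172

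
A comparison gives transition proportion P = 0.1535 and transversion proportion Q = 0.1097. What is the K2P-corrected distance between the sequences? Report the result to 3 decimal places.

0.331

Under the Kimura two-parameter model, d = −½ ln(1 − 2P − Q) − ¼ ln(1 − 2Q).
1 − 2P − Q = 0.5833, giving −½ ln(0.5833) = 0.269527.
1 − 2Q = 0.7806, giving −¼ ln(0.7806) = 0.061923.
d = 0.269527 + 0.061923 = 0.331450.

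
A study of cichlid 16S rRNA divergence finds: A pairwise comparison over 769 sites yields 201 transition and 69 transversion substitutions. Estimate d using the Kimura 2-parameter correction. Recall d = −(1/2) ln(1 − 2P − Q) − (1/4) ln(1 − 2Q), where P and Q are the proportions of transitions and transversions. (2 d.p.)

P = 201/769 ≈ 0.261378 and Q = 69/769 ≈ 0.089727.
Under the Kimura two-parameter model, d = −½ ln(1 − 2P − Q) − ¼ ln(1 − 2Q).
1 − 2P − Q = 0.387517, giving −½ ln(0.387517) = 0.473998.
1 − 2Q = 0.820546, giving −¼ ln(0.820546) = 0.049446.
d = 0.473998 + 0.049446 = 0.523444.

0.52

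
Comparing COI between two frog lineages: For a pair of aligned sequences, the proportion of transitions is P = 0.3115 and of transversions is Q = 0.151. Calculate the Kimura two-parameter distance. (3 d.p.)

Under the Kimura two-parameter model, d = −½ ln(1 − 2P − Q) − ¼ ln(1 − 2Q).
1 − 2P − Q = 0.226, giving −½ ln(0.226) = 0.743610.
1 − 2Q = 0.698, giving −¼ ln(0.698) = 0.089884.
d = 0.743610 + 0.089884 = 0.833494.

0.833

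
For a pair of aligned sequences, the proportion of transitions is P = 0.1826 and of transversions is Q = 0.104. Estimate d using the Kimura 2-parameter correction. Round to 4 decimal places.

Under the Kimura two-parameter model, d = −½ ln(1 − 2P − Q) − ¼ ln(1 − 2Q).
1 − 2P − Q = 0.5308, giving −½ ln(0.5308) = 0.316685.
1 − 2Q = 0.792, giving −¼ ln(0.792) = 0.058298.
d = 0.316685 + 0.058298 = 0.374983.

0.3750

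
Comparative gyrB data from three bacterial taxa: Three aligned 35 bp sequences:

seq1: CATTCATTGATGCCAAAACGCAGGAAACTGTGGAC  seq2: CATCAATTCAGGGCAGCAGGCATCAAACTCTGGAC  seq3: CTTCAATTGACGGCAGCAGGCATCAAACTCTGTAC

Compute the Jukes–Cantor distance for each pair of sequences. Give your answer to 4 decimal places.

d(seq1,seq2) = 0.4073, d(seq1,seq3) = 0.4582, d(seq2,seq3) = 0.1240

seq1–seq2: 11/35 sites differ → p ≈ 0.314286, d = −0.75 ln(1 − 0.419048) = 0.407315 ≈ 0.4073.
seq1–seq3: 12/35 sites differ → p ≈ 0.342857, d = −0.75 ln(1 − 0.457143) = 0.458182 ≈ 0.4582.
seq2–seq3: 4/35 sites differ → p ≈ 0.114286, d = −0.75 ln(1 − 0.152381) = 0.123993 ≈ 0.1240.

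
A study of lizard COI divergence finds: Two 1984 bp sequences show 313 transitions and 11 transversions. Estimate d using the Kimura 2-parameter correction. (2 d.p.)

P = 313/1984 ≈ 0.157762 and Q = 11/1984 ≈ 0.005544.
Under the Kimura two-parameter model, d = −½ ln(1 − 2P − Q) − ¼ ln(1 − 2Q).
1 − 2P − Q = 0.678932, giving −½ ln(0.678932) = 0.193617.
1 − 2Q = 0.988912, giving −¼ ln(0.988912) = 0.002787.
d = 0.193617 + 0.002787 = 0.196404.

0.20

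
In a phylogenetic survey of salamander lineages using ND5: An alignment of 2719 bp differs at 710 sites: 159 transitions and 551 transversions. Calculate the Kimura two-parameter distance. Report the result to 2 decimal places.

P = 159/2719 ≈ 0.058477 and Q = 551/2719 ≈ 0.202648.
Under the Kimura two-parameter model, d = −½ ln(1 − 2P − Q) − ¼ ln(1 − 2Q).
1 − 2P − Q = 0.680398, giving −½ ln(0.680398) = 0.192539.
1 − 2Q = 0.594704, giving −¼ ln(0.594704) = 0.129923.
d = 0.192539 + 0.129923 = 0.322462.

0.32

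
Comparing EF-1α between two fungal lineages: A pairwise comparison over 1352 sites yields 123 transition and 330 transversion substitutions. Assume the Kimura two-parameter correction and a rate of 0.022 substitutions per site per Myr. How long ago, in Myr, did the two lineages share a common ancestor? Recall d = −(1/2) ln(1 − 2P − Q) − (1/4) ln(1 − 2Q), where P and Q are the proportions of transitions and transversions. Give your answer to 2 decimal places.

P = 123/1352 ≈ 0.090976 and Q = 330/1352 ≈ 0.244083.
Under the Kimura two-parameter model, d = −½ ln(1 − 2P − Q) − ¼ ln(1 − 2Q).
1 − 2P − Q = 0.573965, giving −½ ln(0.573965) = 0.277593.
1 − 2Q = 0.511834, giving −¼ ln(0.511834) = 0.167439.
d = 0.277593 + 0.167439 = 0.445032.
Under a molecular clock d = 2μt, so t = d/(2μ) = 0.445032 / (2 × 0.022) = 10.11 Myr.

10.11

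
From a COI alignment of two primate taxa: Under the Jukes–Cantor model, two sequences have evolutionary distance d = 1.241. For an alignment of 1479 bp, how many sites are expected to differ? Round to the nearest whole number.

Invert JC69: p = (3/4)(1 − e^(−4d/3)) = 0.75 × (1 − e^(-1.654667)) = 0.75 × (1 − 0.191156) = 0.606633.
Expected differing sites = pL ≈ 0.606633 × 1479 = 897.210207 ≈ 897.

897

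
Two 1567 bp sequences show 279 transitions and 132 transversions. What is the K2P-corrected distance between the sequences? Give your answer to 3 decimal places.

0.336

P = 279/1567 ≈ 0.178047 and Q = 132/1567 ≈ 0.084237.
Under the Kimura two-parameter model, d = −½ ln(1 − 2P − Q) − ¼ ln(1 − 2Q).
1 − 2P − Q = 0.559669, giving −½ ln(0.559669) = 0.290205.
1 − 2Q = 0.831526, giving −¼ ln(0.831526) = 0.046123.
d = 0.290205 + 0.046123 = 0.336328.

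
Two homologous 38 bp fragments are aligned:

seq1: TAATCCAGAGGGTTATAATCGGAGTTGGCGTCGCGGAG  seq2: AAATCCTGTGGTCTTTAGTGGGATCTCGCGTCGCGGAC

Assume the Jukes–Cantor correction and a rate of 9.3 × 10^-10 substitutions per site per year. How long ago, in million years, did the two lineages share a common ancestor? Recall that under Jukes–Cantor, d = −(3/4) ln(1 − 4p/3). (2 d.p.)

The sequences differ at 12 of 38 sites, so p = 12/38 ≈ 0.315789.
d = −(3/4) ln(1 − 4p/3) = −0.75 ln(1 − 0.421052) = −0.75 ln(0.578948)
  = −0.75 × (-0.546543) = 0.409907 substitutions/site.
Under a molecular clock d = 2μt, so t = d/(2μ) = 0.409907 / (2 × 9.3 × 10^-10) = 220.38 million years.

220.38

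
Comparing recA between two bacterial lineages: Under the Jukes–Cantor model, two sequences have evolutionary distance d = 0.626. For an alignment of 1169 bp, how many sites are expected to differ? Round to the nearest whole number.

496

Invert JC69: p = (3/4)(1 − e^(−4d/3)) = 0.75 × (1 − e^(-0.834667)) = 0.75 × (1 − 0.434019) = 0.424486.
Expected differing sites = pL ≈ 0.424486 × 1169 = 496.224134 ≈ 496.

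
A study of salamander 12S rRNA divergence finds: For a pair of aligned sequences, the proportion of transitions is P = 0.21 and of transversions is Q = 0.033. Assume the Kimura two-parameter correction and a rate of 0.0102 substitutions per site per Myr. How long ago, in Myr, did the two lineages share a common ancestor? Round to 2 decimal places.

15.62

Under the Kimura two-parameter model, d = −½ ln(1 − 2P − Q) − ¼ ln(1 − 2Q).
1 − 2P − Q = 0.547, giving −½ ln(0.547) = 0.301653.
1 − 2Q = 0.934, giving −¼ ln(0.934) = 0.017070.
d = 0.301653 + 0.017070 = 0.318723.
Under a molecular clock d = 2μt, so t = d/(2μ) = 0.318723 / (2 × 0.0102) = 15.62 Myr.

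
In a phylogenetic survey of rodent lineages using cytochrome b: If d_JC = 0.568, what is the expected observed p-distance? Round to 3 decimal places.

p = (3/4)(1 − e^(−4d/3)) = 0.75 × (1 − e^(-0.757333)) = 0.75 × (1 − 0.468915) = 0.398314.

0.398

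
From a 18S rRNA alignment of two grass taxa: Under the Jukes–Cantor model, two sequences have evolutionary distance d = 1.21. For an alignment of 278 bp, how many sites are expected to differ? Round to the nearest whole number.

167

Invert JC69: p = (3/4)(1 − e^(−4d/3)) = 0.75 × (1 − e^(-1.613333)) = 0.75 × (1 − 0.199222) = 0.600584.
Expected differing sites = pL ≈ 0.600584 × 278 = 166.962352 ≈ 167.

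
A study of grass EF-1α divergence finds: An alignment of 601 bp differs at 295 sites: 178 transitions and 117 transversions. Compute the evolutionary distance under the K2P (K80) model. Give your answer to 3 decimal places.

P = 178/601 ≈ 0.296173 and Q = 117/601 ≈ 0.194676.
Under the Kimura two-parameter model, d = −½ ln(1 − 2P − Q) − ¼ ln(1 − 2Q).
1 − 2P − Q = 0.212978, giving −½ ln(0.212978) = 0.773283.
1 − 2Q = 0.610648, giving −¼ ln(0.610648) = 0.123309.
d = 0.773283 + 0.123309 = 0.896592.

0.897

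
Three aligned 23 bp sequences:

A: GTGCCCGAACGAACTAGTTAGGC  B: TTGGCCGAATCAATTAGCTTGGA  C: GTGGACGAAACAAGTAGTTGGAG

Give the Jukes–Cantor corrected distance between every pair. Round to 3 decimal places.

A–B: 8/23 sites differ → p ≈ 0.347826, d = −0.75 ln(1 − 0.463768) = 0.467391 ≈ 0.467.
A–C: 8/23 sites differ → p ≈ 0.347826, d = −0.75 ln(1 − 0.463768) = 0.467391 ≈ 0.467.
B–C: 8/23 sites differ → p ≈ 0.347826, d = −0.75 ln(1 − 0.463768) = 0.467391 ≈ 0.467.

d(A,B) = 0.467, d(A,C) = 0.467, d(B,C) = 0.467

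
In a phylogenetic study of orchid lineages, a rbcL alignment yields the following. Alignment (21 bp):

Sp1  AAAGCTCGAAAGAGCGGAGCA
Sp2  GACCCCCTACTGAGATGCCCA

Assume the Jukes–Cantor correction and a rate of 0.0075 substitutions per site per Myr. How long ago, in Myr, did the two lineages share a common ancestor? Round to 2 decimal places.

The sequences differ at 11 of 21 sites, so p = 11/21 ≈ 0.52381.
d = −(3/4) ln(1 − 4p/3) = −0.75 ln(1 − 0.698413) = −0.75 ln(0.301587)
  = −0.75 × (-1.198697) = 0.899023 substitutions/site.
Under a molecular clock d = 2μt, so t = d/(2μ) = 0.899023 / (2 × 0.0075) = 59.93 Myr.

59.93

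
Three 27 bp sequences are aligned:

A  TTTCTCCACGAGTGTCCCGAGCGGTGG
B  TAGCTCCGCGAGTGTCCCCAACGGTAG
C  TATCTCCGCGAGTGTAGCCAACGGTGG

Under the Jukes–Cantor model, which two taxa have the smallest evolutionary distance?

A–B: 6/27 differ, p = 0.222, d = 0.264.
A–C: 6/27 differ, p = 0.222, d = 0.264.
B–C: 4/27 differ, p = 0.148, d = 0.165.
The smallest distance is between B and C.

B and C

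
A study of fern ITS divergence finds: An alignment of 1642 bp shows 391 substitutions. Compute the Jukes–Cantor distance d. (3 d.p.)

p = 391/1642 ≈ 0.238124.
d = −(3/4) ln(1 − 4p/3) = −0.75 ln(1 − 0.317499) = −0.75 ln(0.682501)
  = −0.75 × (-0.381991) = 0.286493 substitutions/site.

0.286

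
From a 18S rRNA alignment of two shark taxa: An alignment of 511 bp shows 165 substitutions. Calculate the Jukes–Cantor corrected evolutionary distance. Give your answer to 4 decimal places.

p = 165/511 ≈ 0.322896.
d = −(3/4) ln(1 − 4p/3) = −0.75 ln(1 − 0.430528) = −0.75 ln(0.569472)
  = −0.75 × (-0.563046) = 0.422285 substitutions/site.

0.4223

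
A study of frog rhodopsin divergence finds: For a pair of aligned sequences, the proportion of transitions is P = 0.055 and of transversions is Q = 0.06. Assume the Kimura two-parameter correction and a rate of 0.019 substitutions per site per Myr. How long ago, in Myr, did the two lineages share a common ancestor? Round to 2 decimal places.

Under the Kimura two-parameter model, d = −½ ln(1 − 2P − Q) − ¼ ln(1 − 2Q).
1 − 2P − Q = 0.83, giving −½ ln(0.83) = 0.093165.
1 − 2Q = 0.88, giving −¼ ln(0.88) = 0.031958.
d = 0.093165 + 0.031958 = 0.125123.
Under a molecular clock d = 2μt, so t = d/(2μ) = 0.125123 / (2 × 0.019) = 3.29 Myr.

3.29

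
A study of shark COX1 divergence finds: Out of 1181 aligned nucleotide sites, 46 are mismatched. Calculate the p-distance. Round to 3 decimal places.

0.039

p = 46/1181 = 0.038950… ≈ 0.039 (to 3 d.p.).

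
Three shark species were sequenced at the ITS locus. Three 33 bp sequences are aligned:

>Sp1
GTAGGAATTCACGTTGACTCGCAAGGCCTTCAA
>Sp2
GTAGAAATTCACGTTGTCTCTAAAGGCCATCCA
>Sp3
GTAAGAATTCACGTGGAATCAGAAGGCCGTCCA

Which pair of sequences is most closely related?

Sp1–Sp2: 6/33 differ, p = 0.182, d = 0.208.
Sp1–Sp3: 7/33 differ, p = 0.212, d = 0.249.
Sp2–Sp3: 8/33 differ, p = 0.242, d = 0.293.
The smallest distance is between Sp1 and Sp2.

Sp1 and Sp2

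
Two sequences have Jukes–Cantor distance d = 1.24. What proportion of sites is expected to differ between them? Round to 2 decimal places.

p = (3/4)(1 − e^(−4d/3)) = 0.75 × (1 − e^(-1.653333)) = 0.75 × (1 − 0.191411) = 0.606442.

0.61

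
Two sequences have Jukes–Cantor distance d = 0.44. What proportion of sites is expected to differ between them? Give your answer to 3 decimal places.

0.333

p = (3/4)(1 − e^(−4d/3)) = 0.75 × (1 − e^(-0.586667)) = 0.75 × (1 − 0.556178) = 0.332867.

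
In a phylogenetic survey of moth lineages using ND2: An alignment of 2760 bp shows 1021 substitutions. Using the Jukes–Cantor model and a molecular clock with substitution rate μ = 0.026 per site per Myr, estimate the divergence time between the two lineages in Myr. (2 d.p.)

9.80

p = 1021/2760 ≈ 0.369928.
d = −(3/4) ln(1 − 4p/3) = −0.75 ln(1 − 0.493237) = −0.75 ln(0.506763)
  = −0.75 × (-0.679712) = 0.509784 substitutions/site.
Under a molecular clock d = 2μt, so t = d/(2μ) = 0.509784 / (2 × 0.026) = 9.80 Myr.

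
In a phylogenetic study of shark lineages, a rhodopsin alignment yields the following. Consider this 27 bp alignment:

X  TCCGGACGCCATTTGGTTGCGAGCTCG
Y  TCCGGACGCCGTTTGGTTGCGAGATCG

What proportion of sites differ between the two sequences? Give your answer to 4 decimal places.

The sequences differ at 2 of 27 positions (sites 11, 24).
p = 2/27 = 0.074074… ≈ 0.0741 (to 4 d.p.).

0.0741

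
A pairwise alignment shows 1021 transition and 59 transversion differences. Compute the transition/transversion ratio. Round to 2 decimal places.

R = 1021/59 = 17.305084… ≈ 17.31 (to 2 d.p.).

17.31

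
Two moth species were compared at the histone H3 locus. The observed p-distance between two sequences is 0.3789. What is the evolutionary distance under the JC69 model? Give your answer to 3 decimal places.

0.528

d = −(3/4) ln(1 − 4p/3) = −0.75 ln(1 − 0.5052) = −0.75 ln(0.4948)
  = −0.75 × (-0.703602) = 0.527702 substitutions/site.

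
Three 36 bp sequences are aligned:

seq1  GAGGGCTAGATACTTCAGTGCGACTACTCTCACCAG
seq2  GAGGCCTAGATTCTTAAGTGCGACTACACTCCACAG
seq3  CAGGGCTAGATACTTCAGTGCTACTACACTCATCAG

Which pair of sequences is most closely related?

seq1–seq2: 6/36 differ, p = 0.167, d = 0.188.
seq1–seq3: 4/36 differ, p = 0.111, d = 0.120.
seq2–seq3: 7/36 differ, p = 0.194, d = 0.225.
The smallest distance is between seq1 and seq3.

seq1 and seq3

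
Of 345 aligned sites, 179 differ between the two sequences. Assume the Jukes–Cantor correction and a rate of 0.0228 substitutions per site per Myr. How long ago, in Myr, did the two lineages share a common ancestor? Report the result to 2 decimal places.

19.36

p = 179/345 ≈ 0.518841.
d = −(3/4) ln(1 − 4p/3) = −0.75 ln(1 − 0.691788) = −0.75 ln(0.308212)
  = −0.75 × (-1.176967) = 0.882725 substitutions/site.
Under a molecular clock d = 2μt, so t = d/(2μ) = 0.882725 / (2 × 0.0228) = 19.36 Myr.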